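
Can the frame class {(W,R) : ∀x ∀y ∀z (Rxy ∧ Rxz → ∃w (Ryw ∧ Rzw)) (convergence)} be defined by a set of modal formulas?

Yes, by ◇□q → □◇q

This is a Sahlqvist condition; the .2 axiom ◇□q → □◇q defines it.
Suppose ◇□q→□◇q is valid. Take Rxy, Rxz and set V(q)={w : Ryw}. Then □q at y so ◇□q at x, so □◇q at x, so ◇q at z, giving w with Rzw and Ryw.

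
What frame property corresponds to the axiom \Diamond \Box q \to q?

Equivalently (dual form): q → □◇q.
Suppose q→□◇q is valid. Take Rxy and set V(q)={x}. Then q at x, so □◇q at x, so ◇q at y, so some z with Ryz has q; z=x, i.e. Ryx.
The converse is a direct semantic check.
So the correspondent is symmetry.

symmetry: \forall x \forall y (Rxy \to Ryx)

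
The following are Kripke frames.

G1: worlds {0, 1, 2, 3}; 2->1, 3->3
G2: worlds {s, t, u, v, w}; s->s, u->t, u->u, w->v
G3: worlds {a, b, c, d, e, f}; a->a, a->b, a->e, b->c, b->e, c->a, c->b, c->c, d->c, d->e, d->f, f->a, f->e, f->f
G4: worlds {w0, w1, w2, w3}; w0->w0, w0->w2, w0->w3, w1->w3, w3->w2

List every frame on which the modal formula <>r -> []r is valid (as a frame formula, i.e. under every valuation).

G1

The schema corresponds to partial functionality: forall x forall y forall z (Rxy & Rxz -> y = z).
G1: holds.
G2: fails — u sees both t and u.
G3: fails — a sees both a and b.
G4: fails — w0 sees both w0 and w2.
Valid on: G1.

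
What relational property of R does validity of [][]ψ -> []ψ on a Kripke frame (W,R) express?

This is the C4 axiom.
Its frame correspondent is density — forall x forall y (Rxy -> exists z (Rxz & Rzy)).

density: forall x forall y (Rxy -> exists z (Rxz & Rzy))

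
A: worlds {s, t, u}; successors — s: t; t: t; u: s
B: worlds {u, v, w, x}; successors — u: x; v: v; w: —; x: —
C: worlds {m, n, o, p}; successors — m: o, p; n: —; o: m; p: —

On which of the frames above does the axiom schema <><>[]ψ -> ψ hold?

B

This is the axiom for a generalized confluence (Geach) condition; its first-order frame correspondent is forall x forall y (x R^2 y -> exists w (yRw & x = w)).
A: fails — sR²t but no w with tRw and s=w.
B: holds.
C: fails — mR²m but no w with mRw and m=w.
Valid on: B.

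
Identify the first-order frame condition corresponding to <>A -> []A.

This is the CD axiom.
Its frame correspondent is partial functionality — forall x forall y forall z (Rxy & Rxz -> y = z).

partial functionality: forall x forall y forall z (Rxy & Rxz -> y = z)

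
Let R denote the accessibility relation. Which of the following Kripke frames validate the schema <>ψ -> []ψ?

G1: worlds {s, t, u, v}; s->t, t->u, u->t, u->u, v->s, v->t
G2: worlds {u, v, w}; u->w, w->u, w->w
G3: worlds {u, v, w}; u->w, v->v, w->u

The schema corresponds to partial functionality: forall x forall y forall z (Rxy & Rxz -> y = z).
G1: fails — u sees both t and u.
G2: fails — w sees both u and w.
G3: satisfies the condition.

G3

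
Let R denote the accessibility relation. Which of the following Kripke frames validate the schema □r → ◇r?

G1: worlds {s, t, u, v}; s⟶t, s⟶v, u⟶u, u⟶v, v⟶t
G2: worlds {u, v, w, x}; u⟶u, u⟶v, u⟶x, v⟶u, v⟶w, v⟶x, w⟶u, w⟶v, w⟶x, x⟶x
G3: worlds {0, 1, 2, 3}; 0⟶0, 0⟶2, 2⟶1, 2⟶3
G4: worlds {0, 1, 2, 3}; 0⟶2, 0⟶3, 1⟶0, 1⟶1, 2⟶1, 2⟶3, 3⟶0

G2, G4

Frame correspondent (Sahlqvist): ∀x ∃y Rxy — i.e. seriality.
G1: fails — world t has no successor.
G2: condition met.
G3: fails — world 1 has no successor.
G4: condition met.
Valid on: G2, G4.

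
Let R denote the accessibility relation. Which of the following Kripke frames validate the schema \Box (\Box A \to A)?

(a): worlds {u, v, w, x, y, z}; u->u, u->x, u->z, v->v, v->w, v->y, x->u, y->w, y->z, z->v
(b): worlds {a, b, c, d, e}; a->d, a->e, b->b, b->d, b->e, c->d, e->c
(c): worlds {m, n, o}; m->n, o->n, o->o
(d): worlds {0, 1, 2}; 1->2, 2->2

Frame correspondent (Sahlqvist): \forall x \forall y (Rxy \to Ryy) — i.e. shift-reflexivity.
(a): fails — Ruz but not Rzz.
(b): fails — Rcd but not Rdd.
(c): fails — Ron but not Rnn.
(d): holds.
Valid on: (d).

(d)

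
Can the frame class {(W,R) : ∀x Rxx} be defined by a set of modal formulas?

The condition is reflexivity. A defining modal formula is □q → q.
Suppose □q→q is valid. At any x set V(q)={w : Rxw}. Then □q holds at x, so q holds at x, i.e. Rxx.

Definable; □q → q defines it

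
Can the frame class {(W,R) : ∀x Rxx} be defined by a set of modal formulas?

Yes — defined by □p → p

The condition is reflexivity. A defining modal formula is □p → p.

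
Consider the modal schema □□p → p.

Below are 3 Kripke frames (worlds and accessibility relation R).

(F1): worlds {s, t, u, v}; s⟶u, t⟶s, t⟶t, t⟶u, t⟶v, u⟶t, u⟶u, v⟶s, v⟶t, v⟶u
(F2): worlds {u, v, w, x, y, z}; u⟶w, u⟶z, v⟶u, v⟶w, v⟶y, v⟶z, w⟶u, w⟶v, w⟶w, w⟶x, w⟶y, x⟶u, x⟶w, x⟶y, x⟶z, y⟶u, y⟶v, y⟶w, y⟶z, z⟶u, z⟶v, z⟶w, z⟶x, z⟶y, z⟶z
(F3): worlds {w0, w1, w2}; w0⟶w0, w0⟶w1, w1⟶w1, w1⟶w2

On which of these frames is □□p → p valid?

(F2)

This is the axiom for a generalized confluence (Geach) condition; its first-order frame correspondent is ∀x ∃w (xR²w ∧ x = w).
(F1): fails — at s but no w with sR²w and s=w.
(F2): satisfies the condition.
(F3): fails — at w2 but no w with w2R²w and w2=w.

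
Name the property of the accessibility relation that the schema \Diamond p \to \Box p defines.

This schema is the CD axiom.
Its frame correspondent is partial functionality — \forall x \forall y \forall z (Rxy \wedge Rxz \to y = z).

partial functionality: \forall x \forall y \forall z (Rxy \wedge Rxz \to y = z)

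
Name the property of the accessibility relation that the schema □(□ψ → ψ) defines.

shift-reflexivity

This schema is the T□ axiom.
It corresponds to shift-reflexivity: ∀x ∀y (Rxy → Ryy).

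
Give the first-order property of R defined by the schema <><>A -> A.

forall x forall y (x R^2 y -> exists w (y = w & x = w))

This is a Sahlqvist (Geach-type) schema ◇^2□^0A → □^0◇^0A.
First-order correspondent: forall x forall y (x R^2 y -> exists w (y = w & x = w)).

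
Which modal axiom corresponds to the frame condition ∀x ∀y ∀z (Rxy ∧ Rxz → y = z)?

This is partial functionality; the standard corresponding axiom is CD: ◇q → □q.

◇q → □q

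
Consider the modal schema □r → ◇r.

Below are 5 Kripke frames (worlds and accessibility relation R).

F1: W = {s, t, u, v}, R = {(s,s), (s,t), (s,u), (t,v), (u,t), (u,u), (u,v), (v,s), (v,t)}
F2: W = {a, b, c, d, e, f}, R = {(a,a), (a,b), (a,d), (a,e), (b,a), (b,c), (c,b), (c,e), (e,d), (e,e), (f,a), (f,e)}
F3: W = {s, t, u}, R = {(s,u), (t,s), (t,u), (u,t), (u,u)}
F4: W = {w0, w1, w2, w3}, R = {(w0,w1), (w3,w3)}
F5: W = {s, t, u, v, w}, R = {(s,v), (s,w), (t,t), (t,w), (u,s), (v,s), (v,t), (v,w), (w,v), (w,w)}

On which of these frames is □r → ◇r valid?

Frame correspondent (Sahlqvist): ∀x ∃y Rxy — i.e. seriality.
F1: ✓.
F2: fails — world d has no successor.
F3: ✓.
F4: fails — world w1 has no successor.
F5: ✓.

F1, F3, F5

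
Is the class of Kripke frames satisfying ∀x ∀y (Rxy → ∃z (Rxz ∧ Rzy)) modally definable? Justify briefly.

Yes, by □□p → □p

Yes: it is density, defined by the C4 schema □□p → □p.
Suppose □□p→□p is valid. Take Rxy and set V(p)={w : xR²w}. Then □□p at x, so □p at x, so p at y, i.e. ∃z(Rxz∧Rzy).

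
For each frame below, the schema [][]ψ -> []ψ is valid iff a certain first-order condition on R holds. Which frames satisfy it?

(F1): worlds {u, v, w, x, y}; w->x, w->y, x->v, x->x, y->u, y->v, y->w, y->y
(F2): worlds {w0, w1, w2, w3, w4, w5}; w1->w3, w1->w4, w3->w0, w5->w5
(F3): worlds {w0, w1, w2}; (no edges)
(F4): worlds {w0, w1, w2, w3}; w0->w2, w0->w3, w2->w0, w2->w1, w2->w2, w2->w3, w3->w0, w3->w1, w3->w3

(F1), (F3), (F4)

This is the axiom for density; its first-order frame correspondent is forall x forall y (Rxy -> exists z (Rxz & Rzy)).
(F1): holds.
(F2): fails — Rw1w3 but no z with Rw1z and Rzw3.
(F3): holds.
(F4): holds.
Valid on: (F1), (F3), (F4).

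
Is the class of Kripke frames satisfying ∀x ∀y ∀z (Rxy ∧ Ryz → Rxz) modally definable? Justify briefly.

This is a Sahlqvist condition; the 4 axiom □p → □□p defines it.
Suppose □p→□□p is valid. Take Rxy, Ryz and set V(p)={w : Rxw}. Then □p at x, so □□p at x, so □p at y, so p at z, i.e. Rxz.

Definable; □p → □□p defines it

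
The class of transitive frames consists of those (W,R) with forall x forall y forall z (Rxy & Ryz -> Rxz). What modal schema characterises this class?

This is transitivity; the standard corresponding axiom is 4: □p → □□p.
Suppose □p→□□p is valid. Take Rxy, Ryz and set V(p)={w : Rxw}. Then □p at x, so □□p at x, so □p at y, so p at z, i.e. Rxz.

□p → □□p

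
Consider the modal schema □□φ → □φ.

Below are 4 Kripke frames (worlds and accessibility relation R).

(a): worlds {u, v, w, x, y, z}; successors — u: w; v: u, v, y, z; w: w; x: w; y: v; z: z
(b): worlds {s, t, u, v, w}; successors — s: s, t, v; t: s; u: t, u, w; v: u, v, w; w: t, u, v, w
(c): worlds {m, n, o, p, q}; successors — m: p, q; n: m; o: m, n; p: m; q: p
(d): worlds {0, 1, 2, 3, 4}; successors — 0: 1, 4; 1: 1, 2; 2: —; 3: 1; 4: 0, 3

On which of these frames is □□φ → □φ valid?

The schema corresponds to density: ∀x ∀y (Rxy → ∃z (Rxz ∧ Rzy)).
(a): holds.
(b): holds.
(c): fails — Ron but no z with Roz and Rzn.
(d): fails — R04 but no z with R0z and Rz4.
Valid on: (a), (b).

(a), (b)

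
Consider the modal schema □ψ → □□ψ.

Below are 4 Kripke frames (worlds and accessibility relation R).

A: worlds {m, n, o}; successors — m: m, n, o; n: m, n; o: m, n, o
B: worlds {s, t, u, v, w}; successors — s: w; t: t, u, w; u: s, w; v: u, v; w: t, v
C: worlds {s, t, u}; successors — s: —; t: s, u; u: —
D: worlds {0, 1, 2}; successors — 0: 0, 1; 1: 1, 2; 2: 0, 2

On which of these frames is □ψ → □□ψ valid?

Frame correspondent (Sahlqvist): ∀x ∀y ∀z (Rxy ∧ Ryz → Rxz) — i.e. transitivity.
A: fails — Rnm and Rmo but not Rno.
B: fails — Rwt and Rtw but not Rww.
C: satisfies the condition.
D: fails — R12 and R20 but not R10.

C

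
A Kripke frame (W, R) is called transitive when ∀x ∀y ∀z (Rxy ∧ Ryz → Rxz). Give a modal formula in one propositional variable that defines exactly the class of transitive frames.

□r → □□r

A defining formula is □r → □□r (the 4 axiom).
Suppose □r→□□r is valid. Take Rxy, Ryz and set V(r)={w : Rxw}. Then □r at x, so □□r at x, so □r at y, so r at z, i.e. Rxz.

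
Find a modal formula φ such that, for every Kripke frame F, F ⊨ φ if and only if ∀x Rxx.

This is reflexivity; the standard corresponding axiom is T: □q → q.

□q → q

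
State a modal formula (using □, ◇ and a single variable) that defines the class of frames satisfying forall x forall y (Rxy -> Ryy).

A defining formula is □(□ψ → ψ) (the T□ axiom).

□(□ψ → ψ)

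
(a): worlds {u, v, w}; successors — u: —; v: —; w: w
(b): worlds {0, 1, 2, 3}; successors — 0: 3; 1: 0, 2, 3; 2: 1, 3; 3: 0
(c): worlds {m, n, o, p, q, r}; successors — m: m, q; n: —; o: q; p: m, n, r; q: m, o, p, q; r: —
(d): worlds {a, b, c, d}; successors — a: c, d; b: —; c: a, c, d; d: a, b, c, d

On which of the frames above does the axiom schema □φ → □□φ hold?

(a)

Frame correspondent (Sahlqvist): ∀x ∀y ∀z (Rxy ∧ Ryz → Rxz) — i.e. transitivity.
(a): holds.
(b): fails — R12 and R21 but not R11.
(c): fails — Rpm and Rmq but not Rpq.
(d): fails — Rcd and Rdb but not Rcb.
Valid on: (a).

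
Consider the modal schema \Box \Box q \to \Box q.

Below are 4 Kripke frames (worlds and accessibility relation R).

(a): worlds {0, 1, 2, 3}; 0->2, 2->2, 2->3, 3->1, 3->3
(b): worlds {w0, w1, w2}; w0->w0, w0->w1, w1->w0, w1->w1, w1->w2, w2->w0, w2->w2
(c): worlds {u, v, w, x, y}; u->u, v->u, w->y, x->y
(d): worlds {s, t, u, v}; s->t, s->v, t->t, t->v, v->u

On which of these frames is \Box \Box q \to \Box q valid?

Frame correspondent (Sahlqvist): \forall x \forall y (Rxy \to \exists z (Rxz \wedge Rzy)) — i.e. density.
(a): satisfies the condition.
(b): satisfies the condition.
(c): fails — Rxy but no z with Rxz and Rzy.
(d): fails — Rvu but no z with Rvz and Rzu.

(a), (b)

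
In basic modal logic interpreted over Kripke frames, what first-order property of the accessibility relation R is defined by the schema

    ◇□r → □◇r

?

convergence

This schema is the .2 axiom.
It corresponds to convergence: ∀x ∀y ∀z (Rxy ∧ Rxz → ∃w (Ryw ∧ Rzw)).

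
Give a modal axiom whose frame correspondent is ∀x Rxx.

□p → p

The condition is reflexivity. The T schema □p → p defines it.
Suppose □p→p is valid. At any x set V(p)={w : Rxw}. Then □p holds at x, so p holds at x, i.e. Rxx.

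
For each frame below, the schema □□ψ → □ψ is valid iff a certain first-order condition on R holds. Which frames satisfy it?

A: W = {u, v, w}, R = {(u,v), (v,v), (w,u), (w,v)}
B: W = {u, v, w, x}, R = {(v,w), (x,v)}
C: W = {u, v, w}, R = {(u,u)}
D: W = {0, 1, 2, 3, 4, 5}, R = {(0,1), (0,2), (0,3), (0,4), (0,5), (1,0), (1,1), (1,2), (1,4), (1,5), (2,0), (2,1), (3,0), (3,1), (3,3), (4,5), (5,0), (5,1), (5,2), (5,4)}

The schema corresponds to density: ∀x ∀y (Rxy → ∃z (Rxz ∧ Rzy)).
A: fails — Rwu but no z with Rwz and Rzu.
B: fails — Rxv but no z with Rxz and Rzv.
C: condition met.
D: fails — R45 but no z with R4z and Rz5.
Valid on: C.

C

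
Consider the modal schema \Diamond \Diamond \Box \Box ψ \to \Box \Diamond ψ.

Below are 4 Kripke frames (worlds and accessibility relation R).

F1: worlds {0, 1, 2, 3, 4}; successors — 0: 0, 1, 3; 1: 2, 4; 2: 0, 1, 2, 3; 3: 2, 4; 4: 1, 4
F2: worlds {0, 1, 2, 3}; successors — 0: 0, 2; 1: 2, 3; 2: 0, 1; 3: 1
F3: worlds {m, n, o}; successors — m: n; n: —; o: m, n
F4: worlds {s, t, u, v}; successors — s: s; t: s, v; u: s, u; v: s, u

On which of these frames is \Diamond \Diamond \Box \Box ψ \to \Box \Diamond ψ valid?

The schema corresponds to a generalized confluence (Geach) condition: \forall x \forall y \forall z ((x R^2 y \wedge xRz) \to \exists w (y R^2 w \wedge zRw)).
F1: satisfies the condition.
F2: satisfies the condition.
F3: fails — oR²n, oRm but no w with nR²w and mRw.
F4: satisfies the condition.
Valid on: F1, F2, F4.

F1, F2, F4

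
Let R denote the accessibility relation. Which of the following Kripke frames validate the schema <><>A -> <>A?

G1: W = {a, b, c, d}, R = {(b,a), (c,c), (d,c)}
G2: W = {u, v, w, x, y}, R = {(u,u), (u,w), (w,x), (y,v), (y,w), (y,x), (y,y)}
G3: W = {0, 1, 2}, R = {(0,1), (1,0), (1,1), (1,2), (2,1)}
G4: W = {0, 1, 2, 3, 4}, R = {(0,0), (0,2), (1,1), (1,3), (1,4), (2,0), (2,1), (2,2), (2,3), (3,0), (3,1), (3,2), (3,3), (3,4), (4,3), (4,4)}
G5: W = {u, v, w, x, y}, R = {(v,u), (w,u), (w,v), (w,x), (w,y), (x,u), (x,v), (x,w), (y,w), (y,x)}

This is the axiom for transitivity; its first-order frame correspondent is forall x forall y forall z (Rxy & Ryz -> Rxz).
G1: condition met.
G2: fails — Ruw and Rwx but not Rux.
G3: fails — R01 and R10 but not R00.
G4: fails — R02 and R23 but not R03.
G5: fails — Rxw and Rwx but not Rxx.
Valid on: G1.

G1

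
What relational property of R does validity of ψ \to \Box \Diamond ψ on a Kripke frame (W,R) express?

Symmetry

Suppose ψ→□◇ψ is valid. Take Rxy and set V(ψ)={x}. Then ψ at x, so □◇ψ at x, so ◇ψ at y, so some z with Ryz has ψ; z=x, i.e. Ryx.
The converse is a direct semantic check.
Frame condition: \forall x \forall y (Rxy \to Ryx).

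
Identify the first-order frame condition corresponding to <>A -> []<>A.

This schema is the 5 axiom.
Its frame correspondent is the Euclidean property — forall x forall y forall z (Rxy & Rxz -> Ryz).

The Euclidean property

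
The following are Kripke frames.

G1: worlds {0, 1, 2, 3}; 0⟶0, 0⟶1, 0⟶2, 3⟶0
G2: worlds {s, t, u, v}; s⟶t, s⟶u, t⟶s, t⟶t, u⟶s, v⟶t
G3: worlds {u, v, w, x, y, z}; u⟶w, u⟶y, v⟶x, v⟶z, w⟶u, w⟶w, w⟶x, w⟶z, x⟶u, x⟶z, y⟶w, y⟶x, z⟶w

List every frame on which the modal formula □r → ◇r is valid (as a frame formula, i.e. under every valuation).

Frame correspondent (Sahlqvist): ∀x ∃y Rxy — i.e. seriality.
G1: fails — world 1 has no successor.
G2: ✓.
G3: ✓.

G2, G3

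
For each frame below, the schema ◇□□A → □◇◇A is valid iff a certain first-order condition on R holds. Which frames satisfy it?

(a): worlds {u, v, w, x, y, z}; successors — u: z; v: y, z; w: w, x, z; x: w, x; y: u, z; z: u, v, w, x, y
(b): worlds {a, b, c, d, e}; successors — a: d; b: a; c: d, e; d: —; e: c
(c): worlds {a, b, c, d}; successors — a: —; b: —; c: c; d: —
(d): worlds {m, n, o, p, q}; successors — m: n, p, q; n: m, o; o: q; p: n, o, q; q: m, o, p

(a), (c), (d)

The schema corresponds to a generalized confluence (Geach) condition: ∀x ∀y ∀z ((xRy ∧ xRz) → ∃w (yR²w ∧ zR²w)).
(a): condition met.
(b): fails — aRd, aRd but no w with dR²w and dR²w.
(c): condition met.
(d): condition met.
Valid on: (a), (c), (d).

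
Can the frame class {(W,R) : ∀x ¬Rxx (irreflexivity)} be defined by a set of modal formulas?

Not modally definable

Any modally definable frame class is closed under surjective bounded morphisms.
The 2-cycle (worlds a,b with a→b→a) is irreflexive, and the map sending every world to a single reflexive point • is a surjective bounded morphism (forth: every edge maps to (•,•); back: every world has a successor). So any modal formula valid on the 2-cycle is also valid on the reflexive point, which is not irreflexive.
So no modal formula (or set of formulas) defines exactly the irreflexive frames.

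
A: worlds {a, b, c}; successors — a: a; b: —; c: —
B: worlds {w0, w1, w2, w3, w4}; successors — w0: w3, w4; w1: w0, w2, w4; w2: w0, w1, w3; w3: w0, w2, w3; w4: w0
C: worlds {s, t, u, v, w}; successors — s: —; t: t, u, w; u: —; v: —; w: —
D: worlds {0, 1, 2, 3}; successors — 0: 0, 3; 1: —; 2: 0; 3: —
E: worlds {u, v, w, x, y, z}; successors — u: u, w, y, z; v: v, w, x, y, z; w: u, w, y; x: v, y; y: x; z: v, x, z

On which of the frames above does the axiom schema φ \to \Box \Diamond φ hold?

This is the axiom for symmetry; its first-order frame correspondent is \forall x \forall y (Rxy \to Ryx).
A: ✓.
B: fails — Rw1w0 but not Rw0w1.
C: fails — Rtu but not Rut.
D: fails — R20 but not R02.
E: fails — Ruz but not Rzu.

A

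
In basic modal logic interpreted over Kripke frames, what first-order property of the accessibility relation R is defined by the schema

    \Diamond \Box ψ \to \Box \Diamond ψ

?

convergence: \forall x \forall y \forall z (Rxy \wedge Rxz \to \exists w (Ryw \wedge Rzw))

This schema is the .2 axiom.
It corresponds to convergence: \forall x \forall y \forall z (Rxy \wedge Rxz \to \exists w (Ryw \wedge Rzw)).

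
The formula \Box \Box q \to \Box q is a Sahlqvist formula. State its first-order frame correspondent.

Density

This is the C4 axiom.
It corresponds to density: \forall x \forall y (Rxy \to \exists z (Rxz \wedge Rzy)).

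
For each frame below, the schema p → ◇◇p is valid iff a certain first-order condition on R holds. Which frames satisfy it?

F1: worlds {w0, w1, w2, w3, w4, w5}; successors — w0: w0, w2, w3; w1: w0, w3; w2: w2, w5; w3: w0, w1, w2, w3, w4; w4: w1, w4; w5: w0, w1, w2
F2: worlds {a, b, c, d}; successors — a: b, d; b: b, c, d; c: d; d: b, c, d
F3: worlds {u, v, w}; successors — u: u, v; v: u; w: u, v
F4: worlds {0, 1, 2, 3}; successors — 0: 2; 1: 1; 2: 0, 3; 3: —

F1

This is the axiom for a generalized confluence (Geach) condition; its first-order frame correspondent is ∀x ∃w (x = w ∧ xR²w).
F1: satisfies the condition.
F2: fails — at a but no w with a=w and aR²w.
F3: fails — at w but no t with w=t and wR²t.
F4: fails — at 3 but no w with 3=w and 3R²w.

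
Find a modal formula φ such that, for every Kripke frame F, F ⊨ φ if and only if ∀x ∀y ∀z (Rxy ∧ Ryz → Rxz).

A defining formula is □r → □□r (the 4 axiom).
Suppose □r→□□r is valid. Take Rxy, Ryz and set V(r)={w : Rxw}. Then □r at x, so □□r at x, so □r at y, so r at z, i.e. Rxz.

□r → □□r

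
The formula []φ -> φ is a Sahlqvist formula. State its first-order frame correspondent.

Suppose □φ→φ is valid. At any x set V(φ)={w : Rxw}. Then □φ holds at x, so φ holds at x, i.e. Rxx.
Conversely, on a frame with reflexivity the schema holds at every world under every valuation.
Frame condition: forall x Rxx.

reflexivity: forall x Rxx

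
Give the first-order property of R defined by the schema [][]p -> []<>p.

This is a Sahlqvist (Geach-type) schema ◇^0□^2p → □^1◇^1p.
First-order correspondent: forall x forall z (xRz -> exists w (x R^2 w & zRw)).

forall x forall z (xRz -> exists w (x R^2 w & zRw))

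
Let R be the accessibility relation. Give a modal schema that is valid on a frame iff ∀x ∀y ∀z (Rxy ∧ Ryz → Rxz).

A defining formula is □s → □□s (the 4 axiom).

□s → □□s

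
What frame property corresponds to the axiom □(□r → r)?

shift-reflexivity: ∀x ∀y (Rxy → Ryy)

This schema is the T□ axiom.
Its frame correspondent is shift-reflexivity — ∀x ∀y (Rxy → Ryy).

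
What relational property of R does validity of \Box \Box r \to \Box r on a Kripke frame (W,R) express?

Density

Suppose □□r→□r is valid. Take Rxy and set V(r)={w : xR²w}. Then □□r at x, so □r at x, so r at y, i.e. ∃z(Rxz∧Rzy).
Conversely, any frame satisfying \forall x \forall y (Rxy \to \exists z (Rxz \wedge Rzy)) validates the schema.
So the correspondent is density.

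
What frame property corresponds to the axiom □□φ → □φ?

Suppose □□φ→□φ is valid. Take Rxy and set V(φ)={w : xR²w}. Then □□φ at x, so □φ at x, so φ at y, i.e. ∃z(Rxz∧Rzy).

Density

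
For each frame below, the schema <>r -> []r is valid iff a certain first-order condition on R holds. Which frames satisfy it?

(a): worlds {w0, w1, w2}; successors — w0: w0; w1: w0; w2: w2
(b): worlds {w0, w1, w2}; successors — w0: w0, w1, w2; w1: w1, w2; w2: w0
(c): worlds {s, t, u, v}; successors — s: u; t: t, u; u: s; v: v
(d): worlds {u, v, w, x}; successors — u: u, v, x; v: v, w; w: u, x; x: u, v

(a)

Frame correspondent (Sahlqvist): forall x forall y forall z (Rxy & Rxz -> y = z) — i.e. partial functionality.
(a): ✓.
(b): fails — w0 sees both w0 and w1.
(c): fails — t sees both t and u.
(d): fails — u sees both u and v.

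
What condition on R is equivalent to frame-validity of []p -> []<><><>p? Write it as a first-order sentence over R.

This is a Sahlqvist (Geach-type) schema ◇^0□^1p → □^1◇^3p.
Minimal-valuation argument: fix x; take any y with xR^0y and any z with xR^1z. Set V(p) to the set of worlds R-reachable from y in exactly 1 step. Then □^1p holds at y, so the antecedent holds at x; validity forces ◇^3p at z, giving a w with zR^3w and yR^1w.
First-order correspondent: forall x forall z (xRz -> exists w (xRw & z R^3 w)).

forall x forall z (xRz -> exists w (xRw & z R^3 w))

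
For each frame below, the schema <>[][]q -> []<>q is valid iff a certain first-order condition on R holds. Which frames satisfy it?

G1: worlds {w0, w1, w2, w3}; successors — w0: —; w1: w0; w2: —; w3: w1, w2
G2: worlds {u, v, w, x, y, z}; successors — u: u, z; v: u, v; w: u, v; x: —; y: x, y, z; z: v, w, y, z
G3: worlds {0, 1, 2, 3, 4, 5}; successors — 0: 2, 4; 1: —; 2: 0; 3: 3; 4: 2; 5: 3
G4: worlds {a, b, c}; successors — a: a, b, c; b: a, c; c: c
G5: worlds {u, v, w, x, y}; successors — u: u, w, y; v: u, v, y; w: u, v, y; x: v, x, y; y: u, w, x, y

G4, G5

This is the axiom for a generalized confluence (Geach) condition; its first-order frame correspondent is forall x forall y forall z ((xRy & xRz) -> exists w (y R^2 w & zRw)).
G1: fails — w1Rw0, w1Rw0 but no w with w0R²w and w0Rw.
G2: fails — yRx, yRx but no t with xR²t and xRt.
G3: fails — 0R2, 0R2 but no w with 2R²w and 2Rw.
G4: ✓.
G5: ✓.
Valid on: G4, G5.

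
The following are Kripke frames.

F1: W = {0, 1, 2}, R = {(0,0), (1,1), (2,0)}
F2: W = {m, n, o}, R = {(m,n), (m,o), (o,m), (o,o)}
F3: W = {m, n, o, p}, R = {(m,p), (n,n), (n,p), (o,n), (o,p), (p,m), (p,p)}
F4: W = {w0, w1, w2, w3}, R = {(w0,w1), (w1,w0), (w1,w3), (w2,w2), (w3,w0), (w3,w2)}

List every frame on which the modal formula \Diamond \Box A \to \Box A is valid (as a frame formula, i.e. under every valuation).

This is the axiom for the Euclidean property; its first-order frame correspondent is \forall x \forall y \forall z (Rxy \wedge Rxz \to Ryz).
F1: satisfies the condition.
F2: fails — Rmo and Rmn but not Ron.
F3: fails — Rnp and Rnn but not Rpn.
F4: fails — Rw0w1 and Rw0w1 but not Rw1w1.
Valid on: F1.

F1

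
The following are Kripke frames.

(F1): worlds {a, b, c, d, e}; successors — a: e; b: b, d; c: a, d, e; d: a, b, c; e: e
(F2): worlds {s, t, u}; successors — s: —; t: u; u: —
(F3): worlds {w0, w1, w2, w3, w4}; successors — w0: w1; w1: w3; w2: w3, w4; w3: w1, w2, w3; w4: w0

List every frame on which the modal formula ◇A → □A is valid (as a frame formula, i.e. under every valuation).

Frame correspondent (Sahlqvist): ∀x ∀y ∀z (Rxy ∧ Rxz → y = z) — i.e. partial functionality.
(F1): fails — b sees both b and d.
(F2): holds.
(F3): fails — w2 sees both w3 and w4.

(F2)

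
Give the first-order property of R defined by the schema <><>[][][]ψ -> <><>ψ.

This is a Sahlqvist (Geach-type) schema ◇^2□^3ψ → □^0◇^2ψ.
Minimal-valuation argument: fix x; take any y with xR^2y and any z with xR^0z. Set V(ψ) to the set of worlds R-reachable from y in exactly 3 steps. Then □^3ψ holds at y, so the antecedent holds at x; validity forces ◇^2ψ at z, giving a w with zR^2w and yR^3w.
First-order correspondent: forall x forall y (x R^2 y -> exists w (y R^3 w & x R^2 w)).

forall x forall y (x R^2 y -> exists w (y R^3 w & x R^2 w))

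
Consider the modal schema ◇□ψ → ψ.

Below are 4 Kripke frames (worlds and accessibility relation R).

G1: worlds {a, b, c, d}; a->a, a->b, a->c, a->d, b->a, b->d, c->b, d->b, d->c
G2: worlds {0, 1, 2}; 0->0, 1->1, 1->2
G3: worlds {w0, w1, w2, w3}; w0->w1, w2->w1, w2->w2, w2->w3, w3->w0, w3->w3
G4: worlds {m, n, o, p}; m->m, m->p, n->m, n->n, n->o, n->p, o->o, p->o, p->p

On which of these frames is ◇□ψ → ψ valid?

Frame correspondent (Sahlqvist): ∀x ∀y (xRy → ∃w (yRw ∧ x = w)) — i.e. a generalized confluence (Geach) condition.
G1: fails — aRc but no w with cRw and a=w.
G2: fails — 1R2 but no w with 2Rw and 1=w.
G3: fails — w0Rw1 but no w with w1Rw and w0=w.
G4: fails — mRp but no w with pRw and m=w.

none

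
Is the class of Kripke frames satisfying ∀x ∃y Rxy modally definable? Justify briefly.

Definable; □r → ◇r defines it

Yes: it is seriality, defined by the D schema □r → ◇r.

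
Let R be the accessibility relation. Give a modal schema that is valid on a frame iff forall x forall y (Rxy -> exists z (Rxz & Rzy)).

The condition is density. The C4 schema □□s → □s defines it.

□□s → □s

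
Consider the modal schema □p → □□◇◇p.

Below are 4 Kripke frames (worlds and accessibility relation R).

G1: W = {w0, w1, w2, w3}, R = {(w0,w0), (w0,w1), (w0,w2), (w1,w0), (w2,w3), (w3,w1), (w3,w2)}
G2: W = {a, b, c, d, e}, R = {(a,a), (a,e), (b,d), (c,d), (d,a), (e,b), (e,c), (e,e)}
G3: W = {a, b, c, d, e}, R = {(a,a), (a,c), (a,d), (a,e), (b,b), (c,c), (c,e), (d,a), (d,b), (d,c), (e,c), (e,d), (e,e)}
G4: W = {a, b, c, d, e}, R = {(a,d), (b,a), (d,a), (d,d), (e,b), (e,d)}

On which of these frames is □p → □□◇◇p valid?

The schema corresponds to a generalized confluence (Geach) condition: ∀x ∀z (xR²z → ∃w (xRw ∧ zR²w)).
G1: fails — w1R²w2 but no w with w1Rw and w2R²w.
G2: fails — bR²a but no w with bRw and aR²w.
G3: fails — aR²b but no w with aRw and bR²w.
G4: holds.
Valid on: G4.

G4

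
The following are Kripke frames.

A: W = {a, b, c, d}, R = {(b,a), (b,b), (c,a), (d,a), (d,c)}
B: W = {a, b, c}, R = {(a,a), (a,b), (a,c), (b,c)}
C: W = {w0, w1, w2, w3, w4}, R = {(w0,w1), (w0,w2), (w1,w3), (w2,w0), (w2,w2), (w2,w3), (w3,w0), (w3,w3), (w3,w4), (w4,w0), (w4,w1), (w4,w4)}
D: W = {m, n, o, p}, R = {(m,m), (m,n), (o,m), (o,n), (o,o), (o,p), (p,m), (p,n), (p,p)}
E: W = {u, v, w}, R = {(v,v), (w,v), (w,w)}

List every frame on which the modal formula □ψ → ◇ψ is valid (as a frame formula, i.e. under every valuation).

Frame correspondent (Sahlqvist): ∀x ∃y Rxy — i.e. seriality.
A: fails — world a has no successor.
B: fails — world c has no successor.
C: ✓.
D: fails — world n has no successor.
E: fails — world u has no successor.

C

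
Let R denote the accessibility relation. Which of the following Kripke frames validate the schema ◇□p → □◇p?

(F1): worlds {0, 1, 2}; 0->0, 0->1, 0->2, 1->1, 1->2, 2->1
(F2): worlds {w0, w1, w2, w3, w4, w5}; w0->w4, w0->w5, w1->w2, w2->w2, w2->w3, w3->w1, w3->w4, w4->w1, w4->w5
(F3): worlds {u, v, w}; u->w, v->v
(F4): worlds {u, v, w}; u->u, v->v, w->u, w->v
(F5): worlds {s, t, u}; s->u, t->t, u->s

This is the axiom for convergence; its first-order frame correspondent is ∀x ∀y ∀z (Rxy ∧ Rxz → ∃w (Ryw ∧ Rzw)).
(F1): satisfies the condition.
(F2): fails — Rw0w4 and Rw0w5 but w4 and w5 have no common successor.
(F3): fails — Ruw and Ruw but w and w have no common successor.
(F4): fails — Rwu and Rwv but u and v have no common successor.
(F5): satisfies the condition.

(F1), (F5)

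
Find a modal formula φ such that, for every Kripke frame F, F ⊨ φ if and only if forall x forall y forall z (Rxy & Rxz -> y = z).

This is partial functionality; the standard corresponding axiom is CD: ◇q → □q.
Suppose ◇q→□q is valid. Take Rxy, Rxz and set V(q)={y}. Then ◇q at x, so □q at x, so q at z, i.e. z=y.

◇q → □q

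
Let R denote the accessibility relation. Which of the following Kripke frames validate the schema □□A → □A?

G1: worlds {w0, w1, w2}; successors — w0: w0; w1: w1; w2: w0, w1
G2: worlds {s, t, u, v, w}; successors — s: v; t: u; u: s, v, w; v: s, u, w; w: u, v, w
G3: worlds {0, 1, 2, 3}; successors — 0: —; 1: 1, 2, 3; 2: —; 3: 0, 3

G1, G3

This is the axiom for density; its first-order frame correspondent is ∀x ∀y (Rxy → ∃z (Rxz ∧ Rzy)).
G1: condition met.
G2: fails — Rtu but no z with Rtz and Rzu.
G3: condition met.
Valid on: G1, G3.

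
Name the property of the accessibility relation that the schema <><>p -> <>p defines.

transitivity: forall x forall y forall z (Rxy & Ryz -> Rxz)

This schema is equivalent to the 4 axiom □p → □□p.
Its frame correspondent is transitivity — forall x forall y forall z (Rxy & Ryz -> Rxz).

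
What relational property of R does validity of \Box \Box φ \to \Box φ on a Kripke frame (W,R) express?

density: \forall x \forall y (Rxy \to \exists z (Rxz \wedge Rzy))

This is the C4 axiom.
It corresponds to density: \forall x \forall y (Rxy \to \exists z (Rxz \wedge Rzy)).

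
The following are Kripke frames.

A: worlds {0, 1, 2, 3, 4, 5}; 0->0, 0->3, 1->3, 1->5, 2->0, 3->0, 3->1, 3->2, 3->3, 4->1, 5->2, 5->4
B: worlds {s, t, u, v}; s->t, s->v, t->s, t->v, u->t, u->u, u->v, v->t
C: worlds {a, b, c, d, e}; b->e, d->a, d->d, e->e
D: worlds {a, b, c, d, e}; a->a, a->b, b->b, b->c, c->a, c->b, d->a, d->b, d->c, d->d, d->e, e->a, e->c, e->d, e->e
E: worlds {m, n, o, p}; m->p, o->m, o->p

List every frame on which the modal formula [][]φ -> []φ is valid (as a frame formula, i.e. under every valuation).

The schema corresponds to density: forall x forall y (Rxy -> exists z (Rxz & Rzy)).
A: fails — R54 but no z with R5z and Rz4.
B: fails — Rvt but no z with Rvz and Rzt.
C: condition met.
D: condition met.
E: fails — Rom but no z with Roz and Rzm.

C, D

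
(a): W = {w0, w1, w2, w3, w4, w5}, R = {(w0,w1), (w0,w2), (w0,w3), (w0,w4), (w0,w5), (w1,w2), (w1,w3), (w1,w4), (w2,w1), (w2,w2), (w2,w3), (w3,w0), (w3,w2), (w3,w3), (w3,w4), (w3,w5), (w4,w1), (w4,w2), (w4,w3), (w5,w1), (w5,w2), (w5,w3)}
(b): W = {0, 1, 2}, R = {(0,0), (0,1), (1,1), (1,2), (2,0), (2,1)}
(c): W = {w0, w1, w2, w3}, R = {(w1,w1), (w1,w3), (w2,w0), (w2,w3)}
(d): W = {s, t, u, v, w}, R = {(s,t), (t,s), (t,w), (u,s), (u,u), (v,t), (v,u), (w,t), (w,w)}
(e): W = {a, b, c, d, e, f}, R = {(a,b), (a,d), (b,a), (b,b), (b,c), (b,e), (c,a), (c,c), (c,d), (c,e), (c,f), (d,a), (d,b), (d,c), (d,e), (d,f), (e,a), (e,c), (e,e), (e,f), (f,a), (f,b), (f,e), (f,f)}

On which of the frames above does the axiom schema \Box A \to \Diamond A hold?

This is the axiom for seriality; its first-order frame correspondent is \forall x \exists y Rxy.
(a): holds.
(b): holds.
(c): fails — world w0 has no successor.
(d): holds.
(e): holds.

(a), (b), (d), (e)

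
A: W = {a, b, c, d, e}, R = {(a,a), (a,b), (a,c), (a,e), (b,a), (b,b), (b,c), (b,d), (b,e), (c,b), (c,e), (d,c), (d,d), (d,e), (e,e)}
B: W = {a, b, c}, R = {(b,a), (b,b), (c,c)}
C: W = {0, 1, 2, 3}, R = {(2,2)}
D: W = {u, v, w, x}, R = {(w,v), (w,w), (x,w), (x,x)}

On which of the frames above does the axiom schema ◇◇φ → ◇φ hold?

B, C

The schema corresponds to transitivity: ∀x ∀y ∀z (Rxy ∧ Ryz → Rxz).
A: fails — Rdc and Rcb but not Rdb.
B: ✓.
C: ✓.
D: fails — Rxw and Rwv but not Rxv.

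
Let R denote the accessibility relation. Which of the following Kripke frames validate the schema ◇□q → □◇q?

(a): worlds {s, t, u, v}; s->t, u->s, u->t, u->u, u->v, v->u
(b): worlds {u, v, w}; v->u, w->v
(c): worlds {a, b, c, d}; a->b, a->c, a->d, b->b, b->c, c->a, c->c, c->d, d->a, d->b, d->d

(c)

Frame correspondent (Sahlqvist): ∀x ∀y ∀z (Rxy ∧ Rxz → ∃w (Ryw ∧ Rzw)) — i.e. convergence.
(a): fails — Rst and Rst but t and t have no common successor.
(b): fails — Rvu and Rvu but u and u have no common successor.
(c): holds.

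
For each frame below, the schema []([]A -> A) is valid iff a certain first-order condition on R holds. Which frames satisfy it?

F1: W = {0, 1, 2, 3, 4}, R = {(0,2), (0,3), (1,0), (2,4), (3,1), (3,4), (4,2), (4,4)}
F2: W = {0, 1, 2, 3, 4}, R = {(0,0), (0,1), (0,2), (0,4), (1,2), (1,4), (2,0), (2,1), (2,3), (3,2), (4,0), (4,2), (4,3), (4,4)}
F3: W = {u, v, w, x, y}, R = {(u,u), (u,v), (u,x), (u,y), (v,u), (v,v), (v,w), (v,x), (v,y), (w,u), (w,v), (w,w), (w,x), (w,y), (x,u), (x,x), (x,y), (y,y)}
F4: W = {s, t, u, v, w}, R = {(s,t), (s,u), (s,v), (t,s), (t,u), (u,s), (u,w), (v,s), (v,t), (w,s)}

This is the axiom for shift-reflexivity; its first-order frame correspondent is forall x forall y (Rxy -> Ryy).
F1: fails — R10 but not R00.
F2: fails — R32 but not R22.
F3: ✓.
F4: fails — Ruw but not Rww.
Valid on: F3.

F3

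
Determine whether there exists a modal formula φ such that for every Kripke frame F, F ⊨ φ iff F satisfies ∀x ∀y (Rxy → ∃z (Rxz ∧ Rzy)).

The condition is density. A defining modal formula is □□p → □p.
Suppose □□p→□p is valid. Take Rxy and set V(p)={w : xR²w}. Then □□p at x, so □p at x, so p at y, i.e. ∃z(Rxz∧Rzy).

Yes, by □□p → □p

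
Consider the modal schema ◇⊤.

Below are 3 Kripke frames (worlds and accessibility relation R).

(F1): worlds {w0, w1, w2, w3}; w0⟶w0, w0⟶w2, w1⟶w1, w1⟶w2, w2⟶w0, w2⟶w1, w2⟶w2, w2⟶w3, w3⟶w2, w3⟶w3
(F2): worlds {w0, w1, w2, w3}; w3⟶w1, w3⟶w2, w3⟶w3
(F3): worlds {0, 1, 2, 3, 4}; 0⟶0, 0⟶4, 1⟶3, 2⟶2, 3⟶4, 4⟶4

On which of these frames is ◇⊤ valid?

(F1), (F3)

This is the axiom for seriality; its first-order frame correspondent is ∀x ∃y Rxy.
(F1): ✓.
(F2): fails — world w0 has no successor.
(F3): ✓.
Valid on: (F1), (F3).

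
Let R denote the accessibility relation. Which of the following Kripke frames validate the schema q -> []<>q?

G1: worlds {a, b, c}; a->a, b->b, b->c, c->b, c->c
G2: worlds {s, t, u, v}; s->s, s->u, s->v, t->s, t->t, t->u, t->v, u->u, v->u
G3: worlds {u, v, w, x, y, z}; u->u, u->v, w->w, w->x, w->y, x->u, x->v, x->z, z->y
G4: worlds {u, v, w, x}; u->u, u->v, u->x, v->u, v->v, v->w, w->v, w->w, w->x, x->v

This is the axiom for symmetry; its first-order frame correspondent is forall x forall y (Rxy -> Ryx).
G1: ✓.
G2: fails — Rtv but not Rvt.
G3: fails — Ruv but not Rvu.
G4: fails — Rwx but not Rxw.

G1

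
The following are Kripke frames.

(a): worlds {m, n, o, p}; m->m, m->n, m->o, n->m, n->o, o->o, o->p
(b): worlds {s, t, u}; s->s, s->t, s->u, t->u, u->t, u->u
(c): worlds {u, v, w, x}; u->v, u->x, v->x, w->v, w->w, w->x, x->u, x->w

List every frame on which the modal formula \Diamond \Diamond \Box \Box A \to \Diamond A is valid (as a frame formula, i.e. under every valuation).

(b), (c)

Frame correspondent (Sahlqvist): \forall x \forall y (x R^2 y \to \exists w (y R^2 w \wedge xRw)) — i.e. a generalized confluence (Geach) condition.
(a): fails — mR²p but no w with pR²w and mRw.
(b): satisfies the condition.
(c): satisfies the condition.
Valid on: (b), (c).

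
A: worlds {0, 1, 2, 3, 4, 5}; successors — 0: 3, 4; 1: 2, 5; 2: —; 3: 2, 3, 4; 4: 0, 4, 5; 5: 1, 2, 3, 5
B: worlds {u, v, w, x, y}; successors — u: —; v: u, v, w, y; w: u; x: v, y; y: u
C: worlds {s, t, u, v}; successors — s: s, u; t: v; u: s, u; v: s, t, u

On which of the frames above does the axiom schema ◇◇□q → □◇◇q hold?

C

Frame correspondent (Sahlqvist): ∀x ∀y ∀z ((xR²y ∧ xRz) → ∃w (yRw ∧ zR²w)) — i.e. a generalized confluence (Geach) condition.
A: fails — 0R²2, 0R3 but no w with 2Rw and 3R²w.
B: fails — vR²u, vRu but no t with uRt and uR²t.
C: ✓.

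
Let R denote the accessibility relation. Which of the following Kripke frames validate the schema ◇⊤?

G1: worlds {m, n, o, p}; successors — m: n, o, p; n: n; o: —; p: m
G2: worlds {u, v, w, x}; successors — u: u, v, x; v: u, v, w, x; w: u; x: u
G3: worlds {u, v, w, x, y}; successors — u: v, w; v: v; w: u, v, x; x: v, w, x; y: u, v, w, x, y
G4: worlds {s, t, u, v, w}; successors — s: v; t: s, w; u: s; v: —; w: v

G2, G3

This is the axiom for seriality; its first-order frame correspondent is ∀x ∃y Rxy.
G1: fails — world o has no successor.
G2: holds.
G3: holds.
G4: fails — world v has no successor.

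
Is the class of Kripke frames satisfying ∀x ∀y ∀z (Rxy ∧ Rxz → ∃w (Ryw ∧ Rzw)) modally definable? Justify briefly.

This is a Sahlqvist condition; the .2 axiom ◇□q → □◇q defines it.

Definable; ◇□q → □◇q defines it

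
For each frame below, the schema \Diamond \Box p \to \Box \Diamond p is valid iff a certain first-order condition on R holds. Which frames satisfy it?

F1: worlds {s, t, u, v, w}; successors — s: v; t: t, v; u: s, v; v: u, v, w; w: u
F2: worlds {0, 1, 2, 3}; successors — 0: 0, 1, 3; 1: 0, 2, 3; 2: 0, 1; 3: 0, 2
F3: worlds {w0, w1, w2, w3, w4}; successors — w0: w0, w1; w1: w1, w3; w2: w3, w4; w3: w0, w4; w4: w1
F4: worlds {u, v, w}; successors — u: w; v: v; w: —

F2

The schema corresponds to convergence: \forall x \forall y \forall z (Rxy \wedge Rxz \to \exists w (Ryw \wedge Rzw)).
F1: fails — Rvw and Rvu but w and u have no common successor.
F2: satisfies the condition.
F3: fails — Rw1w1 and Rw1w3 but w1 and w3 have no common successor.
F4: fails — Ruw and Ruw but w and w have no common successor.
Valid on: F2.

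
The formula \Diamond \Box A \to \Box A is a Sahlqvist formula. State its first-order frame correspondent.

Equivalently (dual form): ◇A → □◇A.
Suppose ◇A→□◇A is valid. Take Rxy, Rxz and set V(A)={y}. Then ◇A at x, so □◇A at x, so ◇A at z, so some w with Rzw has A; w=y, i.e. Rzy. By symmetry of the argument, Ryz.

the Euclidean property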